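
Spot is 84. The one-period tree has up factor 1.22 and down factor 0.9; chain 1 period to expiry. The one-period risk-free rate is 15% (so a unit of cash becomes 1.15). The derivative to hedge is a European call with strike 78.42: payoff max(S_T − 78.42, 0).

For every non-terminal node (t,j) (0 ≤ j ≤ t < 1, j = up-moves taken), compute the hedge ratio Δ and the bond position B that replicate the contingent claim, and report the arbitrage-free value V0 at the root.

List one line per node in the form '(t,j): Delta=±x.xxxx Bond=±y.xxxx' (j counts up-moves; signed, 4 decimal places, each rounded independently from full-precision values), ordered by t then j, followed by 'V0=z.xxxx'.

(0,0): Delta=0.8951 Bond=-58.8424
V0=16.3451

No-arbitrage ⇒ martingale measure with p* = (R−d)/(u−d) = 0.7812.
Terminal payoffs: V(1,0)=0.0000, V(1,1)=24.0600
  t=0,j=0: stock 84.0000 → up 102.4800 (V=24.0600), down 75.6000 (V=0.0000). Price 16.3451; hedge Δ=0.8951, bond B=-58.8424.
Each (Δ,B) replicates both successor values, so the strategy is self-financing and V0 is arbitrage-free.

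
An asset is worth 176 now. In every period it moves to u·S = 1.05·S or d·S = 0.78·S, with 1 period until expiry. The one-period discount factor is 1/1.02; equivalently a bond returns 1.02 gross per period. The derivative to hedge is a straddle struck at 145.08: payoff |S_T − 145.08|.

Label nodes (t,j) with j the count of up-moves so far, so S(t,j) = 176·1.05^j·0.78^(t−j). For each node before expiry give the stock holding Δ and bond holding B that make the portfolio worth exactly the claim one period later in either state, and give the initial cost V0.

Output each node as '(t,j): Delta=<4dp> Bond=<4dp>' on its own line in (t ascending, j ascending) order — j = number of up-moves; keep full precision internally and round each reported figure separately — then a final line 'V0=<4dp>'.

Since d<R<u, set p* = (R−d)/(u−d) = 0.8889; price each node as the discounted p*-expectation of its children.
Payoff layer (t=1): V(1,0)=7.8000, V(1,1)=39.7200
Node (0,0) S=176.0000: V=(p*·39.7200+(1−p*)·7.8000)/1.02=35.4641; Δ=(39.7200−7.8000)/(184.8000−137.2800)=0.6717; B=V−Δ·S=-82.7582
Each (Δ,B) replicates both successor values, so the strategy is self-financing and V0 is arbitrage-free.

(0,0): Delta=0.6717 Bond=-82.7582
V0=35.4641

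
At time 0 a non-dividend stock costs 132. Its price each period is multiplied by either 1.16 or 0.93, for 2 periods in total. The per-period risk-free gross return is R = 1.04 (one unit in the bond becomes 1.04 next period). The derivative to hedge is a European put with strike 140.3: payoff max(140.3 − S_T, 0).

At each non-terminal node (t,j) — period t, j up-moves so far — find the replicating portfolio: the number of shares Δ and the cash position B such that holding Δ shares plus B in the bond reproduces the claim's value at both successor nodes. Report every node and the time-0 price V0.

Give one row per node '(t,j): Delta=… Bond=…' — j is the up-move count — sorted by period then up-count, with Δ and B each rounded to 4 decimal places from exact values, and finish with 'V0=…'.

Since d<R<u, set p* = (R−d)/(u−d) = 0.4783; price each node as the discounted p*-expectation of its children.
Terminal payoffs: V(2,0)=26.1332, V(2,1)=0.0000, V(2,2)=0.0000
  t=1,j=0: stock 122.7600 → up 142.4016 (V=0.0000), down 114.1668 (V=26.1332). Price 13.1103; hedge Δ=-0.9256, bond B=126.7329.
  t=1,j=1: stock 153.1200 → up 177.6192 (V=0.0000), down 142.4016 (V=0.0000). Price 0.0000; hedge Δ=0.0000, bond B=0.0000.
  t=0,j=0: stock 132.0000 → up 153.1200 (V=0.0000), down 122.7600 (V=13.1103). Price 6.5771; hedge Δ=-0.4318, bond B=63.5784.
Self-financing check: at every node Δ·S+B equals the discounted successor values.

(0,0): Delta=-0.4318 Bond=63.5784
(1,0): Delta=-0.9256 Bond=126.7329
(1,1): Delta=0.0000 Bond=0.0000
V0=6.5771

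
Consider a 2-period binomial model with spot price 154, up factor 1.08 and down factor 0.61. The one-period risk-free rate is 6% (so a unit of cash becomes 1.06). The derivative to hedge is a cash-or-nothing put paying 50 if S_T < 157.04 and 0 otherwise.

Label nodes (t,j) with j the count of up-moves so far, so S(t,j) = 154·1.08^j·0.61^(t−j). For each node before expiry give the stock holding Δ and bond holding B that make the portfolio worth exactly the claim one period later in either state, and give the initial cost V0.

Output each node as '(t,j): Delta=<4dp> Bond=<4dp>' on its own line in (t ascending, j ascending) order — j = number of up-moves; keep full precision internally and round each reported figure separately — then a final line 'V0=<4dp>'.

(0,0): Delta=-0.6240 Bond=99.7972
(1,0): Delta=0.0000 Bond=47.1698
(1,1): Delta=-0.6396 Bond=108.3902
V0=3.7066

The replicating-portfolio and risk-neutral prices coincide; use p* = (1.06−0.61)/(1.08−0.61) = 0.9574 for the latter.
Terminal values V(2,·): V(2,0)=50.0000, V(2,1)=50.0000, V(2,2)=0.0000
Node (1,0) S=93.9400: V=(p*·50.0000+(1−p*)·50.0000)/1.06=47.1698; Δ=(50.0000−50.0000)/(101.4552−57.3034)=0.0000; B=V−Δ·S=47.1698
Node (1,1) S=166.3200: V=(p*·0.0000+(1−p*)·50.0000)/1.06=2.0072; Δ=(0.0000−50.0000)/(179.6256−101.4552)=-0.6396; B=V−Δ·S=108.3902
Node (0,0) S=154.0000: V=(p*·2.0072+(1−p*)·47.1698)/1.06=3.7066; Δ=(2.0072−47.1698)/(166.3200−93.9400)=-0.6240; B=V−Δ·S=99.7972
Each (Δ,B) replicates both successor values, so the strategy is self-financing and V0 is arbitrage-free.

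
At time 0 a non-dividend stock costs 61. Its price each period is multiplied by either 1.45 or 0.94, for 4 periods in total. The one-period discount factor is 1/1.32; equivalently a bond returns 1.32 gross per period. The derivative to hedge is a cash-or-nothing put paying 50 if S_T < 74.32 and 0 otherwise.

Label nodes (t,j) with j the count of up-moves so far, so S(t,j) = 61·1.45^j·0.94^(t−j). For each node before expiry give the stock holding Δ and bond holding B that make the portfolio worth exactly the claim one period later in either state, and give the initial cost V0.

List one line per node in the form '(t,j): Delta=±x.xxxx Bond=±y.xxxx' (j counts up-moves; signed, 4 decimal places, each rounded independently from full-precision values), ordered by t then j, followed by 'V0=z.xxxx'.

The replicating-portfolio and risk-neutral prices coincide; use p* = (1.32−0.94)/(1.45−0.94) = 0.7451 for the latter.
Terminal payoffs: V(4,0)=50.0000, V(4,1)=50.0000, V(4,2)=0.0000, V(4,3)=0.0000, V(4,4)=0.0000
(3,0): S=50.6656. Δ = (V_up−V_dn)/(S_up−S_dn) = (50.0000−50.0000)/(73.4652−47.6257) = 0.0000. V = [p*·50.0000 + (1−p*)·50.0000]/1.32 = 37.8788. B = V − Δ·S = 37.8788.
(3,1): S=78.1544. Δ = (V_up−V_dn)/(S_up−S_dn) = (0.0000−50.0000)/(113.3239−73.4652) = -1.2544. V = [p*·0.0000 + (1−p*)·50.0000]/1.32 = 9.6554. B = V − Δ·S = 107.6946.
(3,2): S=120.5573. Δ = (V_up−V_dn)/(S_up−S_dn) = (0.0000−0.0000)/(174.8082−113.3239) = 0.0000. V = [p*·0.0000 + (1−p*)·0.0000]/1.32 = 0.0000. B = V − Δ·S = 0.0000.
(3,3): S=185.9661. Δ = (V_up−V_dn)/(S_up−S_dn) = (0.0000−0.0000)/(269.6509−174.8082) = 0.0000. V = [p*·0.0000 + (1−p*)·0.0000]/1.32 = 0.0000. B = V − Δ·S = 0.0000.
(2,0): S=53.8996. Δ = (V_up−V_dn)/(S_up−S_dn) = (9.6554−37.8788)/(78.1544−50.6656) = -1.0267. V = [p*·9.6554 + (1−p*)·37.8788]/1.32 = 12.7648. B = V − Δ·S = 68.1049.
(2,1): S=83.1430. Δ = (V_up−V_dn)/(S_up−S_dn) = (0.0000−9.6554)/(120.5573−78.1544) = -0.2277. V = [p*·0.0000 + (1−p*)·9.6554]/1.32 = 1.8645. B = V − Δ·S = 20.7966.
(2,2): S=128.2525. Δ = (V_up−V_dn)/(S_up−S_dn) = (0.0000−0.0000)/(185.9661−120.5573) = 0.0000. V = [p*·0.0000 + (1−p*)·0.0000]/1.32 = 0.0000. B = V − Δ·S = 0.0000.
(1,0): S=57.3400. Δ = (V_up−V_dn)/(S_up−S_dn) = (1.8645−12.7648)/(83.1430−53.8996) = -0.3727. V = [p*·1.8645 + (1−p*)·12.7648]/1.32 = 3.5175. B = V − Δ·S = 24.8906.
(1,1): S=88.4500. Δ = (V_up−V_dn)/(S_up−S_dn) = (0.0000−1.8645)/(128.2525−83.1430) = -0.0413. V = [p*·0.0000 + (1−p*)·1.8645]/1.32 = 0.3601. B = V − Δ·S = 4.0160.
(0,0): S=61.0000. Δ = (V_up−V_dn)/(S_up−S_dn) = (0.3601−3.5175)/(88.4500−57.3400) = -0.1015. V = [p*·0.3601 + (1−p*)·3.5175]/1.32 = 0.8825. B = V − Δ·S = 7.0735.
Self-financing check: at every node Δ·S+B equals the discounted successor values.

(0,0): Delta=-0.1015 Bond=7.0735
(1,0): Delta=-0.3727 Bond=24.8906
(1,1): Delta=-0.0413 Bond=4.0160
(2,0): Delta=-1.0267 Bond=68.1049
(2,1): Delta=-0.2277 Bond=20.7966
(2,2): Delta=0.0000 Bond=0.0000
(3,0): Delta=0.0000 Bond=37.8788
(3,1): Delta=-1.2544 Bond=107.6946
(3,2): Delta=0.0000 Bond=0.0000
(3,3): Delta=0.0000 Bond=0.0000
V0=0.8825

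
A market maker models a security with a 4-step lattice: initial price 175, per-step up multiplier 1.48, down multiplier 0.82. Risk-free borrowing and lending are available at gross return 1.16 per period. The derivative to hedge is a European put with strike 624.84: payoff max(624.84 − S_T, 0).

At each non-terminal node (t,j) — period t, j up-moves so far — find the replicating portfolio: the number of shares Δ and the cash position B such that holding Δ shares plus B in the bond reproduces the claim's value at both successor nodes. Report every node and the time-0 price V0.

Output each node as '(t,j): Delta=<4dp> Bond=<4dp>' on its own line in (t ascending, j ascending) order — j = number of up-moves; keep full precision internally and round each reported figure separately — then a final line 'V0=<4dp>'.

Under the risk-neutral measure, an up-move has probability p* = (R−d)/(u−d) = 0.5152 and values discount at R = 1.16.
Terminal values V(4,·): V(4,0)=545.7187, V(4,1)=482.0357, V(4,2)=367.0956, V(4,3)=159.6428, V(4,4)=0.0000
(3,0): S=96.4894. Δ = (V_up−V_dn)/(S_up−S_dn) = (482.0357−545.7187)/(142.8043−79.1213) = -1.0000. V = [p*·482.0357 + (1−p*)·545.7187]/1.16 = 442.1658. B = V − Δ·S = 538.6552.
(3,1): S=174.1516. Δ = (V_up−V_dn)/(S_up−S_dn) = (367.0956−482.0357)/(257.7444−142.8043) = -1.0000. V = [p*·367.0956 + (1−p*)·482.0357]/1.16 = 364.5036. B = V − Δ·S = 538.6552.
(3,2): S=314.3224. Δ = (V_up−V_dn)/(S_up−S_dn) = (159.6428−367.0956)/(465.1972−257.7444) = -1.0000. V = [p*·159.6428 + (1−p*)·367.0956]/1.16 = 224.3328. B = V − Δ·S = 538.6552.
(3,3): S=567.3136. Δ = (V_up−V_dn)/(S_up−S_dn) = (0.0000−159.6428)/(839.6241−465.1972) = -0.4264. V = [p*·0.0000 + (1−p*)·159.6428]/1.16 = 66.7264. B = V − Δ·S = 308.6095.
(2,0): S=117.6700. Δ = (V_up−V_dn)/(S_up−S_dn) = (364.5036−442.1658)/(174.1516−96.4894) = -1.0000. V = [p*·364.5036 + (1−p*)·442.1658]/1.16 = 346.6879. B = V − Δ·S = 464.3579.
(2,1): S=212.3800. Δ = (V_up−V_dn)/(S_up−S_dn) = (224.3328−364.5036)/(314.3224−174.1516) = -1.0000. V = [p*·224.3328 + (1−p*)·364.5036]/1.16 = 251.9779. B = V − Δ·S = 464.3579.
(2,2): S=383.3200. Δ = (V_up−V_dn)/(S_up−S_dn) = (66.7264−224.3328)/(567.3136−314.3224) = -0.6230. V = [p*·66.7264 + (1−p*)·224.3328]/1.16 = 123.3979. B = V − Δ·S = 362.1955.
(1,0): S=143.5000. Δ = (V_up−V_dn)/(S_up−S_dn) = (251.9779−346.6879)/(212.3800−117.6700) = -1.0000. V = [p*·251.9779 + (1−p*)·346.6879]/1.16 = 256.8085. B = V − Δ·S = 400.3085.
(1,1): S=259.0000. Δ = (V_up−V_dn)/(S_up−S_dn) = (123.3979−251.9779)/(383.3200−212.3800) = -0.7522. V = [p*·123.3979 + (1−p*)·251.9779]/1.16 = 160.1205. B = V − Δ·S = 354.9386.
(0,0): S=175.0000. Δ = (V_up−V_dn)/(S_up−S_dn) = (160.1205−256.8085)/(259.0000−143.5000) = -0.8371. V = [p*·160.1205 + (1−p*)·256.8085]/1.16 = 178.4479. B = V − Δ·S = 324.9450.
Self-financing check: at every node Δ·S+B equals the discounted successor values.

(0,0): Delta=-0.8371 Bond=324.9450
(1,0): Delta=-1.0000 Bond=400.3085
(1,1): Delta=-0.7522 Bond=354.9386
(2,0): Delta=-1.0000 Bond=464.3579
(2,1): Delta=-1.0000 Bond=464.3579
(2,2): Delta=-0.6230 Bond=362.1955
(3,0): Delta=-1.0000 Bond=538.6552
(3,1): Delta=-1.0000 Bond=538.6552
(3,2): Delta=-1.0000 Bond=538.6552
(3,3): Delta=-0.4264 Bond=308.6095
V0=178.4479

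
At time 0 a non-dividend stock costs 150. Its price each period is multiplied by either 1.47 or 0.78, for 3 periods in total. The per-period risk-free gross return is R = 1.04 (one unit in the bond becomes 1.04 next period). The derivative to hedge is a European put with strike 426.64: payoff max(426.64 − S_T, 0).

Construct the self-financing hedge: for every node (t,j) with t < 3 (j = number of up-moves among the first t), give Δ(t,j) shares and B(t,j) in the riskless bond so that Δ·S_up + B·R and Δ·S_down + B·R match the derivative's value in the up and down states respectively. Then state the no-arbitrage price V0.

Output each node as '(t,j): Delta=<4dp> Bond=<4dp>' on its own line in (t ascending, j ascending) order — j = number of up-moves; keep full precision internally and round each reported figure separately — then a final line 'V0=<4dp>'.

(0,0): Delta=-0.9368 Bond=372.1700
(1,0): Delta=-1.0000 Bond=394.4527
(1,1): Delta=-0.8813 Bond=374.8250
(2,0): Delta=-1.0000 Bond=410.2308
(2,1): Delta=-1.0000 Bond=410.2308
(2,2): Delta=-0.7772 Bond=356.0585
V0=231.6519

The replicating-portfolio and risk-neutral prices coincide; use p* = (1.04−0.78)/(1.47−0.78) = 0.3768 for the latter.
Payoff layer (t=3): V(3,0)=355.4572, V(3,1)=292.4878, V(3,2)=173.8147, V(3,3)=0.0000
Node (2,0) S=91.2600: V=(p*·292.4878+(1−p*)·355.4572)/1.04=318.9708; Δ=(292.4878−355.4572)/(134.1522−71.1828)=-1.0000; B=V−Δ·S=410.2308
Node (2,1) S=171.9900: V=(p*·173.8147+(1−p*)·292.4878)/1.04=238.2408; Δ=(173.8147−292.4878)/(252.8253−134.1522)=-1.0000; B=V−Δ·S=410.2308
Node (2,2) S=324.1350: V=(p*·0.0000+(1−p*)·173.8147)/1.04=104.1532; Δ=(0.0000−173.8147)/(476.4784−252.8253)=-0.7772; B=V−Δ·S=356.0585
Node (1,0) S=117.0000: V=(p*·238.2408+(1−p*)·318.9708)/1.04=277.4527; Δ=(238.2408−318.9708)/(171.9900−91.2600)=-1.0000; B=V−Δ·S=394.4527
Node (1,1) S=220.5000: V=(p*·104.1532+(1−p*)·238.2408)/1.04=180.4952; Δ=(104.1532−238.2408)/(324.1350−171.9900)=-0.8813; B=V−Δ·S=374.8250
Node (0,0) S=150.0000: V=(p*·180.4952+(1−p*)·277.4527)/1.04=231.6519; Δ=(180.4952−277.4527)/(220.5000−117.0000)=-0.9368; B=V−Δ·S=372.1700
The time-0 hedge costs 231.6519, which is the no-arbitrage price.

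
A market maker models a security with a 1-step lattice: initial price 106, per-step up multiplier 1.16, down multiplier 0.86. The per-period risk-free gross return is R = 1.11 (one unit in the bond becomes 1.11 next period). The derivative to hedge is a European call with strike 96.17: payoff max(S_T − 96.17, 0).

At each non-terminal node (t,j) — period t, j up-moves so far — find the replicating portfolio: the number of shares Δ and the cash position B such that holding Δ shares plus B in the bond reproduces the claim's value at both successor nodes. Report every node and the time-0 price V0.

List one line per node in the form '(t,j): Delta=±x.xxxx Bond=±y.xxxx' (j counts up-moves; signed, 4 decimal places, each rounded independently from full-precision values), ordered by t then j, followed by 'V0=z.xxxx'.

Risk-neutral probability p* = (R−d)/(u−d) = (1.11−0.86)/(1.16−0.86) = 0.8333.
Terminal payoffs: V(1,0)=0.0000, V(1,1)=26.7900
Node (0,0) S=106.0000: V=(p*·26.7900+(1−p*)·0.0000)/1.11=20.1126; Δ=(26.7900−0.0000)/(122.9600−91.1600)=0.8425; B=V−Δ·S=-69.1874
Each (Δ,B) replicates both successor values, so the strategy is self-financing and V0 is arbitrage-free.

(0,0): Delta=0.8425 Bond=-69.1874
V0=20.1126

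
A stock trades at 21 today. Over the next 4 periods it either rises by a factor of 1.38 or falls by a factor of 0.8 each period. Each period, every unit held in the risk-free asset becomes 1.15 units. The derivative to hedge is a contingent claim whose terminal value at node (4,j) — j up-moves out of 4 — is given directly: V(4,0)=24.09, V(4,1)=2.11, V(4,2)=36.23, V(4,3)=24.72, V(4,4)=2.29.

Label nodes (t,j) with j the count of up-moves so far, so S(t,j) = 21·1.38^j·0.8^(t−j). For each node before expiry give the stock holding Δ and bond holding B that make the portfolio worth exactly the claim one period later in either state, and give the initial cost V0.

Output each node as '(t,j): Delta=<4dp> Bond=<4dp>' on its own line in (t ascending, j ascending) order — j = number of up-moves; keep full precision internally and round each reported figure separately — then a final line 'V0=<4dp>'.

(0,0): Delta=-0.0849 Bond=14.5221
(1,0): Delta=0.6737 Bond=3.9557
(1,1): Delta=-0.3739 Bond=25.0755
(2,0): Delta=1.3245 Bond=-4.1973
(2,1): Delta=0.4258 Bond=10.2967
(2,2): Delta=-0.6785 Bond=41.0203
(3,0): Delta=-3.5246 Bond=47.3106
(3,1): Delta=3.1718 Bond=-39.0888
(3,2): Delta=-0.6203 Bond=45.3094
(3,3): Delta=-0.7007 Bond=48.3982
V0=12.7395

No-arbitrage ⇒ martingale measure with p* = (R−d)/(u−d) = 0.6034.
At expiry t=4: V(4,0)=24.0900, V(4,1)=2.1100, V(4,2)=36.2300, V(4,3)=24.7200, V(4,4)=2.2900
(3,0): S=10.7520. Δ = (V_up−V_dn)/(S_up−S_dn) = (2.1100−24.0900)/(14.8378−8.6016) = -3.5246. V = [p*·2.1100 + (1−p*)·24.0900]/1.15 = 9.4141. B = V − Δ·S = 47.3106.
(3,1): S=18.5472. Δ = (V_up−V_dn)/(S_up−S_dn) = (36.2300−2.1100)/(25.5951−14.8378) = 3.1718. V = [p*·36.2300 + (1−p*)·2.1100]/1.15 = 19.7388. B = V − Δ·S = -39.0888.
(3,2): S=31.9939. Δ = (V_up−V_dn)/(S_up−S_dn) = (24.7200−36.2300)/(44.1516−25.5951) = -0.6203. V = [p*·24.7200 + (1−p*)·36.2300]/1.15 = 25.4646. B = V − Δ·S = 45.3094.
(3,3): S=55.1895. Δ = (V_up−V_dn)/(S_up−S_dn) = (2.2900−24.7200)/(76.1615−44.1516) = -0.7007. V = [p*·2.2900 + (1−p*)·24.7200]/1.15 = 9.7258. B = V − Δ·S = 48.3982.
(2,0): S=13.4400. Δ = (V_up−V_dn)/(S_up−S_dn) = (19.7388−9.4141)/(18.5472−10.7520) = 1.3245. V = [p*·19.7388 + (1−p*)·9.4141]/1.15 = 13.6039. B = V − Δ·S = -4.1973.
(2,1): S=23.1840. Δ = (V_up−V_dn)/(S_up−S_dn) = (25.4646−19.7388)/(31.9939−18.5472) = 0.4258. V = [p*·25.4646 + (1−p*)·19.7388]/1.15 = 20.1687. B = V − Δ·S = 10.2967.
(2,2): S=39.9924. Δ = (V_up−V_dn)/(S_up−S_dn) = (9.7258−25.4646)/(55.1895−31.9939) = -0.6785. V = [p*·9.7258 + (1−p*)·25.4646]/1.15 = 13.8844. B = V − Δ·S = 41.0203.
(1,0): S=16.8000. Δ = (V_up−V_dn)/(S_up−S_dn) = (20.1687−13.6039)/(23.1840−13.4400) = 0.6737. V = [p*·20.1687 + (1−p*)·13.6039]/1.15 = 15.2743. B = V − Δ·S = 3.9557.
(1,1): S=28.9800. Δ = (V_up−V_dn)/(S_up−S_dn) = (13.8844−20.1687)/(39.9924−23.1840) = -0.3739. V = [p*·13.8844 + (1−p*)·20.1687]/1.15 = 14.2404. B = V − Δ·S = 25.0755.
(0,0): S=21.0000. Δ = (V_up−V_dn)/(S_up−S_dn) = (14.2404−15.2743)/(28.9800−16.8000) = -0.0849. V = [p*·14.2404 + (1−p*)·15.2743]/1.15 = 12.7395. B = V − Δ·S = 14.5221.
Check: Δ(0,0)·S0 + B(0,0) = 12.7395 = V0.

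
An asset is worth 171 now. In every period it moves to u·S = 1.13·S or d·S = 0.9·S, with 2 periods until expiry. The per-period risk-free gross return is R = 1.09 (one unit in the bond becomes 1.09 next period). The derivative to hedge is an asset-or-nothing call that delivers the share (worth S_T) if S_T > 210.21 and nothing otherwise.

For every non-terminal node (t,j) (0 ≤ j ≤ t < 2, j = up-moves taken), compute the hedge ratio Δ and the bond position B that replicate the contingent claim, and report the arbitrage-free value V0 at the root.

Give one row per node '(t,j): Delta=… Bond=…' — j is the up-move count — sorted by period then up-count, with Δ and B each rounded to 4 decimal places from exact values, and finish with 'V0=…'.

(0,0): Delta=4.2075 Bond=-594.0739
(1,0): Delta=0.0000 Bond=0.0000
(1,1): Delta=4.9130 Bond=-783.8648
V0=125.4156

Since d<R<u, set p* = (R−d)/(u−d) = 0.8261; price each node as the discounted p*-expectation of its children.
Payoff layer (t=2): V(2,0)=0.0000, V(2,1)=0.0000, V(2,2)=218.3499
(1,0): S=153.9000. Δ = (V_up−V_dn)/(S_up−S_dn) = (0.0000−0.0000)/(173.9070−138.5100) = 0.0000. V = [p*·0.0000 + (1−p*)·0.0000]/1.09 = 0.0000. B = V − Δ·S = 0.0000.
(1,1): S=193.2300. Δ = (V_up−V_dn)/(S_up−S_dn) = (218.3499−0.0000)/(218.3499−173.9070) = 4.9130. V = [p*·218.3499 + (1−p*)·0.0000]/1.09 = 165.4826. B = V − Δ·S = -783.8648.
(0,0): S=171.0000. Δ = (V_up−V_dn)/(S_up−S_dn) = (165.4826−0.0000)/(193.2300−153.9000) = 4.2075. V = [p*·165.4826 + (1−p*)·0.0000]/1.09 = 125.4156. B = V − Δ·S = -594.0739.
Each (Δ,B) replicates both successor values, so the strategy is self-financing and V0 is arbitrage-free.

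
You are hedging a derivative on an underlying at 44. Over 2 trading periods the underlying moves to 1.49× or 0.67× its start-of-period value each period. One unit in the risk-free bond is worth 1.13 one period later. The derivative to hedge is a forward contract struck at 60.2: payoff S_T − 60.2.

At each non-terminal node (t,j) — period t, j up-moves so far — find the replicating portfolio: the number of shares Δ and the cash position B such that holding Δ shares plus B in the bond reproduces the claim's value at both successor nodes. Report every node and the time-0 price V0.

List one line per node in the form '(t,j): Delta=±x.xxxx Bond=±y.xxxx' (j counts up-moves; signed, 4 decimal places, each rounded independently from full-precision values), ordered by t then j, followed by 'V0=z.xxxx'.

Under the risk-neutral measure, an up-move has probability p* = (R−d)/(u−d) = 0.5610 and values discount at R = 1.13.
Terminal values V(2,·): V(2,0)=-40.4484, V(2,1)=-16.2748, V(2,2)=37.4844
(1,0): S=29.4800. Δ = (V_up−V_dn)/(S_up−S_dn) = (-16.2748−-40.4484)/(43.9252−19.7516) = 1.0000. V = [p*·-16.2748 + (1−p*)·-40.4484]/1.13 = -23.7943. B = V − Δ·S = -53.2743.
(1,1): S=65.5600. Δ = (V_up−V_dn)/(S_up−S_dn) = (37.4844−-16.2748)/(97.6844−43.9252) = 1.0000. V = [p*·37.4844 + (1−p*)·-16.2748]/1.13 = 12.2857. B = V − Δ·S = -53.2743.
(0,0): S=44.0000. Δ = (V_up−V_dn)/(S_up−S_dn) = (12.2857−-23.7943)/(65.5600−29.4800) = 1.0000. V = [p*·12.2857 + (1−p*)·-23.7943]/1.13 = -3.1454. B = V − Δ·S = -47.1454.
Root portfolio cost Δ·44+B reproduces V0=-3.1454.

(0,0): Delta=1.0000 Bond=-47.1454
(1,0): Delta=1.0000 Bond=-53.2743
(1,1): Delta=1.0000 Bond=-53.2743
V0=-3.1454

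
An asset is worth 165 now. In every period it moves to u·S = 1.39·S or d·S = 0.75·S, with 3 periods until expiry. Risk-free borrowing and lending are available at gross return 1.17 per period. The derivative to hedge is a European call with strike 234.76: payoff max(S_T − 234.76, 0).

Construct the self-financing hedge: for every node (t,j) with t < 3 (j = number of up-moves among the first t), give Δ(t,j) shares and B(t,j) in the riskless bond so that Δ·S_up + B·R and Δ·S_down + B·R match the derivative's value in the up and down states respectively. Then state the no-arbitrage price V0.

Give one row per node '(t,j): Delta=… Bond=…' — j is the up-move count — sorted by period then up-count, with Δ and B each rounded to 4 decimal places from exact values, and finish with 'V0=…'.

Under the risk-neutral measure, an up-move has probability p* = (R−d)/(u−d) = 0.6562 and values discount at R = 1.17.
Payoff layer (t=3): V(3,0)=0.0000, V(3,1)=0.0000, V(3,2)=4.3374, V(3,3)=208.3671
(2,0): S=92.8125. Δ = (V_up−V_dn)/(S_up−S_dn) = (0.0000−0.0000)/(129.0094−69.6094) = 0.0000. V = [p*·0.0000 + (1−p*)·0.0000]/1.17 = 0.0000. B = V − Δ·S = 0.0000.
(2,1): S=172.0125. Δ = (V_up−V_dn)/(S_up−S_dn) = (4.3374−0.0000)/(239.0974−129.0094) = 0.0394. V = [p*·4.3374 + (1−p*)·0.0000]/1.17 = 2.4328. B = V − Δ·S = -4.3443.
(2,2): S=318.7965. Δ = (V_up−V_dn)/(S_up−S_dn) = (208.3671−4.3374)/(443.1271−239.0974) = 1.0000. V = [p*·208.3671 + (1−p*)·4.3374]/1.17 = 118.1469. B = V − Δ·S = -200.6496.
(1,0): S=123.7500. Δ = (V_up−V_dn)/(S_up−S_dn) = (2.4328−0.0000)/(172.0125−92.8125) = 0.0307. V = [p*·2.4328 + (1−p*)·0.0000]/1.17 = 1.3646. B = V − Δ·S = -2.4367.
(1,1): S=229.3500. Δ = (V_up−V_dn)/(S_up−S_dn) = (118.1469−2.4328)/(318.7965−172.0125) = 0.7883. V = [p*·118.1469 + (1−p*)·2.4328]/1.17 = 66.9831. B = V − Δ·S = -113.8202.
(0,0): S=165.0000. Δ = (V_up−V_dn)/(S_up−S_dn) = (66.9831−1.3646)/(229.3500−123.7500) = 0.6214. V = [p*·66.9831 + (1−p*)·1.3646]/1.17 = 37.9716. B = V − Δ·S = -64.5574.
Each (Δ,B) replicates both successor values, so the strategy is self-financing and V0 is arbitrage-free.

(0,0): Delta=0.6214 Bond=-64.5574
(1,0): Delta=0.0307 Bond=-2.4367
(1,1): Delta=0.7883 Bond=-113.8202
(2,0): Delta=0.0000 Bond=0.0000
(2,1): Delta=0.0394 Bond=-4.3443
(2,2): Delta=1.0000 Bond=-200.6496
V0=37.9716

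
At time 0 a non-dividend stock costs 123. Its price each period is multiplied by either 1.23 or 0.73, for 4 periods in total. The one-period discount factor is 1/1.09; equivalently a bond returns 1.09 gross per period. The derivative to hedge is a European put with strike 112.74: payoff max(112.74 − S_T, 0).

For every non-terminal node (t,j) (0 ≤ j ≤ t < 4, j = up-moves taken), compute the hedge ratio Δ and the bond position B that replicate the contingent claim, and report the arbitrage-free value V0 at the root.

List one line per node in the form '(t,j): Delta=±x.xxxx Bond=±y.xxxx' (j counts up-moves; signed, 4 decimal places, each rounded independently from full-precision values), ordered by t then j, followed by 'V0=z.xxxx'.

Risk-neutral probability p* = (R−d)/(u−d) = (1.09−0.73)/(1.23−0.73) = 0.7200.
At expiry t=4: V(4,0)=77.8102, V(4,1)=53.8856, V(4,2)=13.5744, V(4,3)=0.0000, V(4,4)=0.0000
Node (3,0) S=47.8491: V=(p*·53.8856+(1−p*)·77.8102)/1.09=55.5821; Δ=(53.8856−77.8102)/(58.8544−34.9298)=-1.0000; B=V−Δ·S=103.4312
Node (3,1) S=80.6224: V=(p*·13.5744+(1−p*)·53.8856)/1.09=22.8088; Δ=(13.5744−53.8856)/(99.1656−58.8544)=-1.0000; B=V−Δ·S=103.4312
Node (3,2) S=135.8433: V=(p*·0.0000+(1−p*)·13.5744)/1.09=3.4870; Δ=(0.0000−13.5744)/(167.0872−99.1656)=-0.1999; B=V−Δ·S=30.6358
Node (3,3) S=228.8866: V=(p*·0.0000+(1−p*)·0.0000)/1.09=0.0000; Δ=(0.0000−0.0000)/(281.5306−167.0872)=0.0000; B=V−Δ·S=0.0000
Node (2,0) S=65.5467: V=(p*·22.8088+(1−p*)·55.5821)/1.09=29.3443; Δ=(22.8088−55.5821)/(80.6224−47.8491)=-1.0000; B=V−Δ·S=94.8910
Node (2,1) S=110.4417: V=(p*·3.4870+(1−p*)·22.8088)/1.09=8.1625; Δ=(3.4870−22.8088)/(135.8433−80.6224)=-0.3499; B=V−Δ·S=46.8060
Node (2,2) S=186.0867: V=(p*·0.0000+(1−p*)·3.4870)/1.09=0.8957; Δ=(0.0000−3.4870)/(228.8866−135.8433)=-0.0375; B=V−Δ·S=7.8697
Node (1,0) S=89.7900: V=(p*·8.1625+(1−p*)·29.3443)/1.09=12.9297; Δ=(8.1625−29.3443)/(110.4417−65.5467)=-0.4718; B=V−Δ·S=55.2934
Node (1,1) S=151.2900: V=(p*·0.8957+(1−p*)·8.1625)/1.09=2.6885; Δ=(0.8957−8.1625)/(186.0867−110.4417)=-0.0961; B=V−Δ·S=17.2219
Node (0,0) S=123.0000: V=(p*·2.6885+(1−p*)·12.9297)/1.09=5.0973; Δ=(2.6885−12.9297)/(151.2900−89.7900)=-0.1665; B=V−Δ·S=25.5797
Self-financing check: at every node Δ·S+B equals the discounted successor values.

(0,0): Delta=-0.1665 Bond=25.5797
(1,0): Delta=-0.4718 Bond=55.2934
(1,1): Delta=-0.0961 Bond=17.2219
(2,0): Delta=-1.0000 Bond=94.8910
(2,1): Delta=-0.3499 Bond=46.8060
(2,2): Delta=-0.0375 Bond=7.8697
(3,0): Delta=-1.0000 Bond=103.4312
(3,1): Delta=-1.0000 Bond=103.4312
(3,2): Delta=-0.1999 Bond=30.6358
(3,3): Delta=0.0000 Bond=0.0000
V0=5.0973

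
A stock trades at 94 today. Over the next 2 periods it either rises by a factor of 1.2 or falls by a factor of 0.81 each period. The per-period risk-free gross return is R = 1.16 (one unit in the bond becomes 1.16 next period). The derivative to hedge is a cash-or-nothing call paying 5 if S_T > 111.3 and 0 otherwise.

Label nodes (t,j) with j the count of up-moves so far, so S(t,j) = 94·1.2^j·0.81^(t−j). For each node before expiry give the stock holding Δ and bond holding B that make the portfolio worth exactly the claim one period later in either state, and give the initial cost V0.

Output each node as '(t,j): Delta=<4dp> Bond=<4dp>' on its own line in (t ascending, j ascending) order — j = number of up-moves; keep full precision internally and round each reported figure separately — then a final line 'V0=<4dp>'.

Under the risk-neutral measure, an up-move has probability p* = (R−d)/(u−d) = 0.8974 and values discount at R = 1.16.
Terminal payoffs: V(2,0)=0.0000, V(2,1)=0.0000, V(2,2)=5.0000
Node (1,0) S=76.1400: V=(p*·0.0000+(1−p*)·0.0000)/1.16=0.0000; Δ=(0.0000−0.0000)/(91.3680−61.6734)=0.0000; B=V−Δ·S=0.0000
Node (1,1) S=112.8000: V=(p*·5.0000+(1−p*)·0.0000)/1.16=3.8683; Δ=(5.0000−0.0000)/(135.3600−91.3680)=0.1137; B=V−Δ·S=-8.9523
Node (0,0) S=94.0000: V=(p*·3.8683+(1−p*)·0.0000)/1.16=2.9927; Δ=(3.8683−0.0000)/(112.8000−76.1400)=0.1055; B=V−Δ·S=-6.9259
Each (Δ,B) replicates both successor values, so the strategy is self-financing and V0 is arbitrage-free.

(0,0): Delta=0.1055 Bond=-6.9259
(1,0): Delta=0.0000 Bond=0.0000
(1,1): Delta=0.1137 Bond=-8.9523
V0=2.9927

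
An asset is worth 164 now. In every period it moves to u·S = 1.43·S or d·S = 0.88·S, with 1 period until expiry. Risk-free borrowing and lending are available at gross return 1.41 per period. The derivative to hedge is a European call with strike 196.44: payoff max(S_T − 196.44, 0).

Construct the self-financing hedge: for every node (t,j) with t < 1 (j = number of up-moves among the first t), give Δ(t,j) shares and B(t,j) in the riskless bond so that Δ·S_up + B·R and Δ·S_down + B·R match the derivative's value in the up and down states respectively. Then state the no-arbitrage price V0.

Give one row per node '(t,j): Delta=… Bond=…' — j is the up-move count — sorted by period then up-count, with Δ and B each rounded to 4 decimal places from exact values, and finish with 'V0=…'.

Under the risk-neutral measure, an up-move has probability p* = (R−d)/(u−d) = 0.9636 and values discount at R = 1.41.
Terminal payoffs: V(1,0)=0.0000, V(1,1)=38.0800
(0,0): S=164.0000. Δ = (V_up−V_dn)/(S_up−S_dn) = (38.0800−0.0000)/(234.5200−144.3200) = 0.4222. V = [p*·38.0800 + (1−p*)·0.0000]/1.41 = 26.0250. B = V − Δ·S = -43.2113.
Each (Δ,B) replicates both successor values, so the strategy is self-financing and V0 is arbitrage-free.

(0,0): Delta=0.4222 Bond=-43.2113
V0=26.0250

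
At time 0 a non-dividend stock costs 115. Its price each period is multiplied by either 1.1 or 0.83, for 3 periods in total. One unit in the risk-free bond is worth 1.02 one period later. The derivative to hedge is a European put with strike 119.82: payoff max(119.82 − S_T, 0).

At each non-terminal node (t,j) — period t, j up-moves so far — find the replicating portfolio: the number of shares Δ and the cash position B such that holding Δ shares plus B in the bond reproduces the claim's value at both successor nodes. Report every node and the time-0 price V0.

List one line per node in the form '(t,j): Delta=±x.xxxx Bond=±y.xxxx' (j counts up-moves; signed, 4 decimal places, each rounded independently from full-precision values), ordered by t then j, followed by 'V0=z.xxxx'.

Since d<R<u, set p* = (R−d)/(u−d) = 0.7037; price each node as the discounted p*-expectation of its children.
Payoff layer (t=3): V(3,0)=54.0645, V(3,1)=32.6741, V(3,2)=4.3255, V(3,3)=0.0000
(2,0): S=79.2235. Δ = (V_up−V_dn)/(S_up−S_dn) = (32.6741−54.0645)/(87.1459−65.7555) = -1.0000. V = [p*·32.6741 + (1−p*)·54.0645]/1.02 = 38.2471. B = V − Δ·S = 117.4706.
(2,1): S=104.9950. Δ = (V_up−V_dn)/(S_up−S_dn) = (4.3255−32.6741)/(115.4945−87.1458) = -1.0000. V = [p*·4.3255 + (1−p*)·32.6741]/1.02 = 12.4756. B = V − Δ·S = 117.4706.
(2,2): S=139.1500. Δ = (V_up−V_dn)/(S_up−S_dn) = (0.0000−4.3255)/(153.0650−115.4945) = -0.1151. V = [p*·0.0000 + (1−p*)·4.3255]/1.02 = 1.2565. B = V − Δ·S = 17.2769.
(1,0): S=95.4500. Δ = (V_up−V_dn)/(S_up−S_dn) = (12.4756−38.2471)/(104.9950−79.2235) = -1.0000. V = [p*·12.4756 + (1−p*)·38.2471]/1.02 = 19.7172. B = V − Δ·S = 115.1672.
(1,1): S=126.5000. Δ = (V_up−V_dn)/(S_up−S_dn) = (1.2565−12.4756)/(139.1500−104.9950) = -0.3285. V = [p*·1.2565 + (1−p*)·12.4756]/1.02 = 4.4909. B = V − Δ·S = 46.0430.
(0,0): S=115.0000. Δ = (V_up−V_dn)/(S_up−S_dn) = (4.4909−19.7172)/(126.5000−95.4500) = -0.4904. V = [p*·4.4909 + (1−p*)·19.7172]/1.02 = 8.8259. B = V − Δ·S = 65.2199.
The time-0 hedge costs 8.8259, which is the no-arbitrage price.

(0,0): Delta=-0.4904 Bond=65.2199
(1,0): Delta=-1.0000 Bond=115.1672
(1,1): Delta=-0.3285 Bond=46.0430
(2,0): Delta=-1.0000 Bond=117.4706
(2,1): Delta=-1.0000 Bond=117.4706
(2,2): Delta=-0.1151 Bond=17.2769
V0=8.8259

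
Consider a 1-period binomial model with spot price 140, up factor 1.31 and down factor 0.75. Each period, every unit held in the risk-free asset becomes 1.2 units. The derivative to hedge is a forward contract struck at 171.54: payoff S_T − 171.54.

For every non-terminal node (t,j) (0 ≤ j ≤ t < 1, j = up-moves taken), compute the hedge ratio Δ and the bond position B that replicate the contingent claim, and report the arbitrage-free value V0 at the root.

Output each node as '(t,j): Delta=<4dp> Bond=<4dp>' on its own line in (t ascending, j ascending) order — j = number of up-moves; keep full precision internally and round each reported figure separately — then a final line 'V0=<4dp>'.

Since d<R<u, set p* = (R−d)/(u−d) = 0.8036; price each node as the discounted p*-expectation of its children.
At expiry t=1: V(1,0)=-66.5400, V(1,1)=11.8600
Node (0,0) S=140.0000: V=(p*·11.8600+(1−p*)·-66.5400)/1.2=-2.9500; Δ=(11.8600−-66.5400)/(183.4000−105.0000)=1.0000; B=V−Δ·S=-142.9500
The time-0 hedge costs -2.9500, which is the no-arbitrage price.

(0,0): Delta=1.0000 Bond=-142.9500
V0=-2.9500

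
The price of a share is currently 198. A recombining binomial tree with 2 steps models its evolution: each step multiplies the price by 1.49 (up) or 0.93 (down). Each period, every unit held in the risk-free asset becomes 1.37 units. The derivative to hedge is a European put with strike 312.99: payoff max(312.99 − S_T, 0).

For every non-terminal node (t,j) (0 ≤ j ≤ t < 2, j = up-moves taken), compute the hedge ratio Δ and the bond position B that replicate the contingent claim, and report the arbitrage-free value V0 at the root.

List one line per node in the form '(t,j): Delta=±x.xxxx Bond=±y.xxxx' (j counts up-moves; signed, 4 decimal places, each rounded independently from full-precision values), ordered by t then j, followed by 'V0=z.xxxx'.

(0,0): Delta=-0.3452 Bond=78.7520
(1,0): Delta=-1.0000 Bond=228.4599
(1,1): Delta=-0.2338 Bond=75.0077
V0=10.3967

No-arbitrage ⇒ martingale measure with p* = (R−d)/(u−d) = 0.7857.
Terminal payoffs: V(2,0)=141.7398, V(2,1)=38.6214, V(2,2)=0.0000
(1,0): S=184.1400. Δ = (V_up−V_dn)/(S_up−S_dn) = (38.6214−141.7398)/(274.3686−171.2502) = -1.0000. V = [p*·38.6214 + (1−p*)·141.7398]/1.37 = 44.3199. B = V − Δ·S = 228.4599.
(1,1): S=295.0200. Δ = (V_up−V_dn)/(S_up−S_dn) = (0.0000−38.6214)/(439.5798−274.3686) = -0.2338. V = [p*·0.0000 + (1−p*)·38.6214]/1.37 = 6.0409. B = V − Δ·S = 75.0077.
(0,0): S=198.0000. Δ = (V_up−V_dn)/(S_up−S_dn) = (6.0409−44.3199)/(295.0200−184.1400) = -0.3452. V = [p*·6.0409 + (1−p*)·44.3199]/1.37 = 10.3967. B = V − Δ·S = 78.7520.
Root portfolio cost Δ·198+B reproduces V0=10.3967.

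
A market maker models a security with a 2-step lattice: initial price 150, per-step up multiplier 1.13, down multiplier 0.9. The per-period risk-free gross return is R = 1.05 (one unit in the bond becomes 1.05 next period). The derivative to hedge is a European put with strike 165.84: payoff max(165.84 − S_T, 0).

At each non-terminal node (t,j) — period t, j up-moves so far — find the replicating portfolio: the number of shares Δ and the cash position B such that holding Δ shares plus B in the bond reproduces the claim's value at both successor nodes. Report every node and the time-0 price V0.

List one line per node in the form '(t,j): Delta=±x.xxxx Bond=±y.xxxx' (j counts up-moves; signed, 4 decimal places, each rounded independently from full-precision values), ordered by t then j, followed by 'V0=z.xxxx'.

Since d<R<u, set p* = (R−d)/(u−d) = 0.6522; price each node as the discounted p*-expectation of its children.
Terminal payoffs: V(2,0)=44.3400, V(2,1)=13.2900, V(2,2)=0.0000
Node (1,0) S=135.0000: V=(p*·13.2900+(1−p*)·44.3400)/1.05=22.9429; Δ=(13.2900−44.3400)/(152.5500−121.5000)=-1.0000; B=V−Δ·S=157.9429
Node (1,1) S=169.5000: V=(p*·0.0000+(1−p*)·13.2900)/1.05=4.4025; Δ=(0.0000−13.2900)/(191.5350−152.5500)=-0.3409; B=V−Δ·S=62.1851
Node (0,0) S=150.0000: V=(p*·4.4025+(1−p*)·22.9429)/1.05=10.3346; Δ=(4.4025−22.9429)/(169.5000−135.0000)=-0.5374; B=V−Δ·S=90.9449
Self-financing check: at every node Δ·S+B equals the discounted successor values.

(0,0): Delta=-0.5374 Bond=90.9449
(1,0): Delta=-1.0000 Bond=157.9429
(1,1): Delta=-0.3409 Bond=62.1851
V0=10.3346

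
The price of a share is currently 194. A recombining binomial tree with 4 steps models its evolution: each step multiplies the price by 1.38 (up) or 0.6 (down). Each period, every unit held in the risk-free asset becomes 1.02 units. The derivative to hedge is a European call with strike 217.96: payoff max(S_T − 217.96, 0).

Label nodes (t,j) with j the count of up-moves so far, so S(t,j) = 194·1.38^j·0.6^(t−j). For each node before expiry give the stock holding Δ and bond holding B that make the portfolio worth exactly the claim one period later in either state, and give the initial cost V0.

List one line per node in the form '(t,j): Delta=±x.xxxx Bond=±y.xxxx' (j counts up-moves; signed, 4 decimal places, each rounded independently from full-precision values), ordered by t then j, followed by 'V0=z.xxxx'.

(0,0): Delta=0.6065 Bond=-56.5280
(1,0): Delta=0.2700 Bond=-18.4837
(1,1): Delta=0.7319 Bond=-91.2369
(2,0): Delta=0.0000 Bond=0.0000
(2,1): Delta=0.3706 Bond=-35.0134
(2,2): Delta=0.8666 Bond=-142.8173
(3,0): Delta=0.0000 Bond=0.0000
(3,1): Delta=0.0000 Bond=0.0000
(3,2): Delta=0.5086 Bond=-66.3255
(3,3): Delta=1.0000 Bond=-213.6863
V0=61.1339

The replicating-portfolio and risk-neutral prices coincide; use p* = (1.02−0.6)/(1.38−0.6) = 0.5385 for the latter.
Payoff layer (t=4): V(4,0)=0.0000, V(4,1)=0.0000, V(4,2)=0.0000, V(4,3)=87.9476, V(4,4)=485.6274
Node (3,0) S=41.9040: V=(p*·0.0000+(1−p*)·0.0000)/1.02=0.0000; Δ=(0.0000−0.0000)/(57.8275−25.1424)=0.0000; B=V−Δ·S=0.0000
Node (3,1) S=96.3792: V=(p*·0.0000+(1−p*)·0.0000)/1.02=0.0000; Δ=(0.0000−0.0000)/(133.0033−57.8275)=0.0000; B=V−Δ·S=0.0000
Node (3,2) S=221.6722: V=(p*·87.9476+(1−p*)·0.0000)/1.02=46.4278; Δ=(87.9476−0.0000)/(305.9076−133.0033)=0.5086; B=V−Δ·S=-66.3255
Node (3,3) S=509.8460: V=(p*·485.6274+(1−p*)·87.9476)/1.02=296.1597; Δ=(485.6274−87.9476)/(703.5874−305.9076)=1.0000; B=V−Δ·S=-213.6863
Node (2,0) S=69.8400: V=(p*·0.0000+(1−p*)·0.0000)/1.02=0.0000; Δ=(0.0000−0.0000)/(96.3792−41.9040)=0.0000; B=V−Δ·S=0.0000
Node (2,1) S=160.6320: V=(p*·46.4278+(1−p*)·0.0000)/1.02=24.5094; Δ=(46.4278−0.0000)/(221.6722−96.3792)=0.3706; B=V−Δ·S=-35.0134
Node (2,2) S=369.4536: V=(p*·296.1597+(1−p*)·46.4278)/1.02=177.3518; Δ=(296.1597−46.4278)/(509.8460−221.6722)=0.8666; B=V−Δ·S=-142.8173
Node (1,0) S=116.4000: V=(p*·24.5094+(1−p*)·0.0000)/1.02=12.9386; Δ=(24.5094−0.0000)/(160.6320−69.8400)=0.2700; B=V−Δ·S=-18.4837
Node (1,1) S=267.7200: V=(p*·177.3518+(1−p*)·24.5094)/1.02=104.7149; Δ=(177.3518−24.5094)/(369.4536−160.6320)=0.7319; B=V−Δ·S=-91.2369
Node (0,0) S=194.0000: V=(p*·104.7149+(1−p*)·12.9386)/1.02=61.1339; Δ=(104.7149−12.9386)/(267.7200−116.4000)=0.6065; B=V−Δ·S=-56.5280
The time-0 hedge costs 61.1339, which is the no-arbitrage price.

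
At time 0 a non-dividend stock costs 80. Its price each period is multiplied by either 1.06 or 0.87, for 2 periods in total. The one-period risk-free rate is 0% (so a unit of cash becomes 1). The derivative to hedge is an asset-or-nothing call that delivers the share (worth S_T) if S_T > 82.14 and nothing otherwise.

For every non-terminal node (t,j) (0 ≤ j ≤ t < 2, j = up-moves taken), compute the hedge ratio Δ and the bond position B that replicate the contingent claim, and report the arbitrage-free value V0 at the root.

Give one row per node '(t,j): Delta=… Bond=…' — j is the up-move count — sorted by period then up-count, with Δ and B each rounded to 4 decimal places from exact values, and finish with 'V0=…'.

(0,0): Delta=4.0462 Bond=-281.6159
(1,0): Delta=0.0000 Bond=0.0000
(1,1): Delta=5.5789 Bond=-411.5924
V0=42.0805

No-arbitrage ⇒ martingale measure with p* = (R−d)/(u−d) = 0.6842.
Payoff layer (t=2): V(2,0)=0.0000, V(2,1)=0.0000, V(2,2)=89.8880
Node (1,0) S=69.6000: V=(p*·0.0000+(1−p*)·0.0000)/1=0.0000; Δ=(0.0000−0.0000)/(73.7760−60.5520)=0.0000; B=V−Δ·S=0.0000
Node (1,1) S=84.8000: V=(p*·89.8880+(1−p*)·0.0000)/1=61.5023; Δ=(89.8880−0.0000)/(89.8880−73.7760)=5.5789; B=V−Δ·S=-411.5924
Node (0,0) S=80.0000: V=(p*·61.5023+(1−p*)·0.0000)/1=42.0805; Δ=(61.5023−0.0000)/(84.8000−69.6000)=4.0462; B=V−Δ·S=-281.6159
Root portfolio cost Δ·80+B reproduces V0=42.0805.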